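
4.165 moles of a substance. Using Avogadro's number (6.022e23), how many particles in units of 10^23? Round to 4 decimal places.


N = n * NA, then divide by 1e23 for the requested units.
N / 1e23 = n * 6.022
N / 1e23 = 4.165 * 6.022
N / 1e23 = 25.08163, rounded to 4 dp:

25.0816


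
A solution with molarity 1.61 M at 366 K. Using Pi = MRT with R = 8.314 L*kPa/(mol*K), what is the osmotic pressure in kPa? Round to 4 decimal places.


Osmotic pressure (van't Hoff): Pi = M*R*T.
RT = 8.314 * 366 = 3042.924
Pi = 1.61 * 3042.924
Pi = 4899.10764 kPa, rounded to 4 dp:

4899.1076 kPa


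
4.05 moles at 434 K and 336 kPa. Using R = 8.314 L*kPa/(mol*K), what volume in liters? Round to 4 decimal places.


PV = nRT, solve for V = nRT / P.
nRT = 4.05 * 8.314 * 434 = 14613.5178
V = 14613.5178 / 336
V = 43.4926125 L, rounded to 4 dp:

43.4926 L


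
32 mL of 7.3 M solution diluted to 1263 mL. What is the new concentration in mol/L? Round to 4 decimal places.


Dilution: M1*V1 = M2*V2, solve for M2.
M2 = M1*V1 / V2
M2 = 7.3 * 32 / 1263
M2 = 233.6 / 1263
M2 = 0.18495645 mol/L, rounded to 4 dp:

0.1850 mol/L


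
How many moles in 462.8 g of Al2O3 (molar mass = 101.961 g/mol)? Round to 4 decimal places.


n = mass / M
n = 462.8 / 101.961
n = 4.5389904 mol, rounded to 4 dp:

4.5390 mol


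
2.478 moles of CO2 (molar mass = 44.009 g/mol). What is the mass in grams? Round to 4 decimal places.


mass = n * M
mass = 2.478 * 44.009
mass = 109.054302 g, rounded to 4 dp:

109.0543 g


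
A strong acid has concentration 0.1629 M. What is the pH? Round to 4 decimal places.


A strong acid dissociates completely, so [H+] equals the given concentration.
pH = -log10([H+]) = -log10(0.1629)
pH = 0.78807892, rounded to 4 dp:

0.7881


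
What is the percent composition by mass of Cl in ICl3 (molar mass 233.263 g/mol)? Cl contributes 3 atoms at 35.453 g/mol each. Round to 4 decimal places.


pct = 100 * (n_elem * M_elem) / M_total
mass_contribution = 3 * 35.453 = 106.359 g/mol
pct = 100 * 106.359 / 233.263
pct = 45.59617256 %, rounded to 4 dp:

45.5962 %


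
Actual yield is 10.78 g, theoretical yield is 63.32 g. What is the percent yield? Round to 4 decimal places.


% yield = 100 * actual / theoretical
% yield = 100 * 10.78 / 63.32
% yield = 17.02463677 %, rounded to 4 dp:

17.0246 %


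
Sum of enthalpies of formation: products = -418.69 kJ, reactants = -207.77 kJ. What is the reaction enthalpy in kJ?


dH_rxn = sum(dH_f products) - sum(dH_f reactants)
dH_rxn = -418.69 - (-207.77)
dH_rxn = -210.92 kJ:

-210.92 kJ


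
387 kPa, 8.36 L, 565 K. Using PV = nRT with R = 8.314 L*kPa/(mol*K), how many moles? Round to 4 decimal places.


PV = nRT, solve for n = PV / (RT).
PV = 387 * 8.36 = 3235.32
RT = 8.314 * 565 = 4697.41
n = 3235.32 / 4697.41
n = 0.6887455 mol, rounded to 4 dp:

0.6887 mol


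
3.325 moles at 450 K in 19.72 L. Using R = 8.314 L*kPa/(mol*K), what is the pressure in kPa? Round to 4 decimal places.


PV = nRT, solve for P = nRT / V.
nRT = 3.325 * 8.314 * 450 = 12439.8225
P = 12439.8225 / 19.72
P = 630.82264199 kPa, rounded to 4 dp:

630.8226 kPa


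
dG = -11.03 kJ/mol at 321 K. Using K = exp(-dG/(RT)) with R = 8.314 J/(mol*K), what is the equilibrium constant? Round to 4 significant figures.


dG is in kJ/mol; multiply by 1000 to match R in J/(mol*K).
RT = 8.314 * 321 = 2668.794 J/mol
exponent = -dG*1000 / (RT) = -(-11.03*1000) / 2668.794 = 4.13295294
K = exp(4.13295294)
K = 62.361802, rounded to 4 significant figures:

62.36


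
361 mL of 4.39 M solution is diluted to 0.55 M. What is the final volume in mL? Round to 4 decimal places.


Dilution: M1*V1 = M2*V2, solve for V2.
V2 = M1*V1 / M2
V2 = 4.39 * 361 / 0.55
V2 = 1584.79 / 0.55
V2 = 2881.43636364 mL, rounded to 4 dp:

2881.4364 mL


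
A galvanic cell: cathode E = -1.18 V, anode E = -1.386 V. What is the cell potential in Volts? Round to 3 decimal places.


Standard cell potential: E_cell = E_cathode - E_anode.
E_cell = -1.18 - (-1.386)
E_cell = 0.206 V, rounded to 3 dp:

0.206 V


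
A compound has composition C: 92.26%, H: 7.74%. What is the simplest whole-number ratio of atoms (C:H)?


Assume 100 g of compound, divide each mass% by atomic mass to get moles, then normalize by the smallest to get a raw atom ratio.
Moles per 100 g: C: 92.26/12.011 = 7.6813, H: 7.74/1.008 = 7.6786
Raw ratio (divide by min = 7.6786): C: 1.0, H: 1.0
Multiply by 1 to clear fractions: C: 1.0 ~= 1, H: 1.0 ~= 1
Reduce by GCD to get the simplest whole-number ratio:

1:1


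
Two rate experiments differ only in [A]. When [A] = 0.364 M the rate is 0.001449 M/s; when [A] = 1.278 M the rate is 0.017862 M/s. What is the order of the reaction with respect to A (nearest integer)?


Rate is proportional to [A]^n, so rate2/rate1 = ([A]2/[A]1)^n. Take logs to solve for n.
rate2/rate1 = 0.017862 / 0.001449 = 12.3271
[A]2/[A]1 = 1.278 / 0.364 = 3.511
n = ln(12.3271) / ln(3.511) = 2.0
Nearest integer order:

2


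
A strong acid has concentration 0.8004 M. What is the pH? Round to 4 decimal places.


A strong acid dissociates completely, so [H+] equals the given concentration.
pH = -log10([H+]) = -log10(0.8004)
pH = 0.09669292, rounded to 4 dp:

0.0967


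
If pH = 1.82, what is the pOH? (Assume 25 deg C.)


At 25 deg C, pH + pOH = 14.
pOH = 14 - pH = 14 - 1.82
pOH = 12.18:

12.18


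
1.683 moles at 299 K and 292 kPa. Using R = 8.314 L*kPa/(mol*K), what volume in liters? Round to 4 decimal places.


PV = nRT, solve for V = nRT / P.
nRT = 1.683 * 8.314 * 299 = 4183.7461
V = 4183.7461 / 292
V = 14.3278976 L, rounded to 4 dp:

14.3279 L


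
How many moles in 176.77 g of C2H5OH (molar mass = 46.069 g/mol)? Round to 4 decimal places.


n = mass / M
n = 176.77 / 46.069
n = 3.83707048 mol, rounded to 4 dp:

3.8371 mol


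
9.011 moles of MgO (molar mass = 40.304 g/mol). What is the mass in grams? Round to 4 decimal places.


mass = n * M
mass = 9.011 * 40.304
mass = 363.179344 g, rounded to 4 dp:

363.1793 g


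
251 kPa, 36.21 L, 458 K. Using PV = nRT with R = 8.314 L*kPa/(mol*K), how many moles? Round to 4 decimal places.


PV = nRT, solve for n = PV / (RT).
PV = 251 * 36.21 = 9088.71
RT = 8.314 * 458 = 3807.812
n = 9088.71 / 3807.812
n = 2.38685891 mol, rounded to 4 dp:

2.3869 mol


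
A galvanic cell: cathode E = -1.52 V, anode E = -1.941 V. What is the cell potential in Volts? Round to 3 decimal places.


Standard cell potential: E_cell = E_cathode - E_anode.
E_cell = -1.52 - (-1.941)
E_cell = 0.421 V, rounded to 3 dp:

0.421 V


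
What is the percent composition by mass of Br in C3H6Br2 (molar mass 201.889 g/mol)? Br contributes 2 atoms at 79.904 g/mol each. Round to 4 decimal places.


pct = 100 * (n_elem * M_elem) / M_total
mass_contribution = 2 * 79.904 = 159.808 g/mol
pct = 100 * 159.808 / 201.889
pct = 79.1563681 %, rounded to 4 dp:

79.1564 %


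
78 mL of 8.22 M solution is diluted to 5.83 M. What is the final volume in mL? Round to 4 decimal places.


Dilution: M1*V1 = M2*V2, solve for V2.
V2 = M1*V1 / M2
V2 = 8.22 * 78 / 5.83
V2 = 641.16 / 5.83
V2 = 109.97598628 mL, rounded to 4 dp:

109.9760 mL


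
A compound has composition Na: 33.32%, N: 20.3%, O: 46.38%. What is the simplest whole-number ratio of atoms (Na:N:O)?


Assume 100 g of compound, divide each mass% by atomic mass to get moles, then normalize by the smallest to get a raw atom ratio.
Moles per 100 g: Na: 33.32/22.99 = 1.4493, N: 20.3/14.007 = 1.4493, O: 46.38/15.999 = 2.8989
Raw ratio (divide by min = 1.4493): Na: 1.0, N: 1.0, O: 2.0
Multiply by 1 to clear fractions: Na: 1.0 ~= 1, N: 1.0 ~= 1, O: 2.0 ~= 2
Reduce by GCD to get the simplest whole-number ratio:

1:1:2


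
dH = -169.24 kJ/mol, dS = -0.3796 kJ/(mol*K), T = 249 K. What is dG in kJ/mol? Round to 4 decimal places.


Gibbs: dG = dH - T*dS (consistent units, dS already in kJ/(mol*K)).
T*dS = 249 * -0.3796 = -94.5204
dG = -169.24 - (-94.5204)
dG = -74.7196 kJ/mol, rounded to 4 dp:

-74.7196 kJ/mol


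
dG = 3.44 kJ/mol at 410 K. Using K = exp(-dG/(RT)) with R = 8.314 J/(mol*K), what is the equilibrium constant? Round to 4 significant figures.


dG is in kJ/mol; multiply by 1000 to match R in J/(mol*K).
RT = 8.314 * 410 = 3408.74 J/mol
exponent = -dG*1000 / (RT) = -(3.44*1000) / 3408.74 = -1.00917054
K = exp(-1.00917054)
K = 0.36452121, rounded to 4 significant figures:

0.3645


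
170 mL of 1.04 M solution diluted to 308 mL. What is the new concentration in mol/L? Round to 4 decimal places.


Dilution: M1*V1 = M2*V2, solve for M2.
M2 = M1*V1 / V2
M2 = 1.04 * 170 / 308
M2 = 176.8 / 308
M2 = 0.57402597 mol/L, rounded to 4 dp:

0.5740 mol/L


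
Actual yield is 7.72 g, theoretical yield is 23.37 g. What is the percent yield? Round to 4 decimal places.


% yield = 100 * actual / theoretical
% yield = 100 * 7.72 / 23.37
% yield = 33.03380402 %, rounded to 4 dp:

33.0338 %


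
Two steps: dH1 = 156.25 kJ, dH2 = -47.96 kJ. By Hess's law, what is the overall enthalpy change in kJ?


Hess's law: enthalpy is a state function, so add the step enthalpies.
dH_total = dH1 + dH2 = 156.25 + (-47.96)
dH_total = 108.29 kJ:

108.29 kJ


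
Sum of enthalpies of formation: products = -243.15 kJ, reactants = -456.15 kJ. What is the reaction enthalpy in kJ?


dH_rxn = sum(dH_f products) - sum(dH_f reactants)
dH_rxn = -243.15 - (-456.15)
dH_rxn = 213.0 kJ:

213.00 kJ


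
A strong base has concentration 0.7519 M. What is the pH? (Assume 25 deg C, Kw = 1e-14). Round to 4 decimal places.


A strong base dissociates completely, so [OH-] equals the given concentration.
pOH = -log10([OH-]) = -log10(0.7519) = 0.12384
pH = 14 - pOH = 14 - 0.12384
pH = 13.87616, rounded to 4 dp:

13.8762


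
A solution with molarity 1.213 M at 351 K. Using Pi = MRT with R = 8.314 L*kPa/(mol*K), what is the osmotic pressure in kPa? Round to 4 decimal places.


Osmotic pressure (van't Hoff): Pi = M*R*T.
RT = 8.314 * 351 = 2918.214
Pi = 1.213 * 2918.214
Pi = 3539.793582 kPa, rounded to 4 dp:

3539.7936 kPa


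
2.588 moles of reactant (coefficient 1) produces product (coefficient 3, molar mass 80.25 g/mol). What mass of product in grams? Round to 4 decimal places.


Use the coefficient ratio to convert reactant moles to product moles, then multiply by the product's molar mass.
moles_P = moles_R * (coeff_P / coeff_R) = 2.588 * (3/1) = 7.764
mass_P = moles_P * M_P = 7.764 * 80.25
mass_P = 623.061 g, rounded to 4 dp:

623.0610 g


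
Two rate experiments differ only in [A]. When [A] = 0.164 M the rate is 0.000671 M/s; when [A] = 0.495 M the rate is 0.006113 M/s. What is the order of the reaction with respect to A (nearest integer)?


Rate is proportional to [A]^n, so rate2/rate1 = ([A]2/[A]1)^n. Take logs to solve for n.
rate2/rate1 = 0.006113 / 0.000671 = 9.1103
[A]2/[A]1 = 0.495 / 0.164 = 3.0183
n = ln(9.1103) / ln(3.0183) = 2.0
Nearest integer order:

2


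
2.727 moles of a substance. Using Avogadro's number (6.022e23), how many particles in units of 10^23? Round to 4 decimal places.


N = n * NA, then divide by 1e23 for the requested units.
N / 1e23 = n * 6.022
N / 1e23 = 2.727 * 6.022
N / 1e23 = 16.421994, rounded to 4 dp:

16.4220


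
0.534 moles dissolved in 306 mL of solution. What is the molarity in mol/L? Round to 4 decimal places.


Convert volume to liters: V_L = V_mL / 1000.
V_L = 306 / 1000 = 0.306 L
M = n / V_L = 0.534 / 0.306
M = 1.74509804 mol/L, rounded to 4 dp:

1.7451 mol/L


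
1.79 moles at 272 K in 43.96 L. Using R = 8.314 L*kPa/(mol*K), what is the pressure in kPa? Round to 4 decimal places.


PV = nRT, solve for P = nRT / V.
nRT = 1.79 * 8.314 * 272 = 4047.9203
P = 4047.9203 / 43.96
P = 92.08189945 kPa, rounded to 4 dp:

92.0819 kPa


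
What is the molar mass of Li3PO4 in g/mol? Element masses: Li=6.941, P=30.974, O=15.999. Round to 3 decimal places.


M = sum(count * atomic_mass) over atoms.
M = 3*6.941 + 1*30.974 + 4*15.999
M = 20.823 + 30.974 + 63.996
M = 115.793 g/mol, rounded to 3 dp:

115.793 g/mol


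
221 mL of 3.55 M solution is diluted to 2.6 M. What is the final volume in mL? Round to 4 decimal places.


Dilution: M1*V1 = M2*V2, solve for V2.
V2 = M1*V1 / M2
V2 = 3.55 * 221 / 2.6
V2 = 784.55 / 2.6
V2 = 301.75 mL, rounded to 4 dp:

301.7500 mL


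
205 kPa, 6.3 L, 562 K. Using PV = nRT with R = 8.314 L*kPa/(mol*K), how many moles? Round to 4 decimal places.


PV = nRT, solve for n = PV / (RT).
PV = 205 * 6.3 = 1291.5
RT = 8.314 * 562 = 4672.468
n = 1291.5 / 4672.468
n = 0.27640639 mol, rounded to 4 dp:

0.2764 mol


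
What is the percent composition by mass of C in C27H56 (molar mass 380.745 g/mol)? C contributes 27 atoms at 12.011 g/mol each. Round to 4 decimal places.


pct = 100 * (n_elem * M_elem) / M_total
mass_contribution = 27 * 12.011 = 324.297 g/mol
pct = 100 * 324.297 / 380.745
pct = 85.17432928 %, rounded to 4 dp:

85.1743 %


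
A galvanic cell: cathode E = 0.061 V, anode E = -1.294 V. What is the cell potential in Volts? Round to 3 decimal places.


Standard cell potential: E_cell = E_cathode - E_anode.
E_cell = 0.061 - (-1.294)
E_cell = 1.355 V, rounded to 3 dp:

1.355 V


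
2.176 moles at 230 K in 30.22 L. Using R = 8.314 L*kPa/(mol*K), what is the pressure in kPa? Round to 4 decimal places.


PV = nRT, solve for P = nRT / V.
nRT = 2.176 * 8.314 * 230 = 4160.9907
P = 4160.9907 / 30.22
P = 137.6899636 kPa, rounded to 4 dp:

137.6900 kPa


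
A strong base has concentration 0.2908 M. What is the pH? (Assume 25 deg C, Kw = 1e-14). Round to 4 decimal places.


A strong base dissociates completely, so [OH-] equals the given concentration.
pOH = -log10([OH-]) = -log10(0.2908) = 0.536406
pH = 14 - pOH = 14 - 0.536406
pH = 13.463594, rounded to 4 dp:

13.4636


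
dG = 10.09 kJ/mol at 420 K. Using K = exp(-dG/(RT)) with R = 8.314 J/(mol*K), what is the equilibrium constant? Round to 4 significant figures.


dG is in kJ/mol; multiply by 1000 to match R in J/(mol*K).
RT = 8.314 * 420 = 3491.88 J/mol
exponent = -dG*1000 / (RT) = -(10.09*1000) / 3491.88 = -2.88956092
K = exp(-2.88956092)
K = 0.05560062, rounded to 4 significant figures:

0.05560


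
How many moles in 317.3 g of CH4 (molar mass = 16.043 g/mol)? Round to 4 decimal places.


n = mass / M
n = 317.3 / 16.043
n = 19.77809637 mol, rounded to 4 dp:

19.7781 mol


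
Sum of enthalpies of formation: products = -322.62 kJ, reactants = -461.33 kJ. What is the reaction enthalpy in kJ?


dH_rxn = sum(dH_f products) - sum(dH_f reactants)
dH_rxn = -322.62 - (-461.33)
dH_rxn = 138.71 kJ:

138.71 kJ


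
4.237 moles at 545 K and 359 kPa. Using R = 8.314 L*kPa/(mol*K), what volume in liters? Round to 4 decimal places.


PV = nRT, solve for V = nRT / P.
nRT = 4.237 * 8.314 * 545 = 19198.3978
V = 19198.3978 / 359
V = 53.4774312 L, rounded to 4 dp:

53.4774 L


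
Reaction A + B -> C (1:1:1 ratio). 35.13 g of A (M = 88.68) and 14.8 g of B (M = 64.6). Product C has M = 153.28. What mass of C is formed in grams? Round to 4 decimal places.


Find moles of each reactant; the smaller value is the limiting reagent in a 1:1:1 reaction, so moles_C equals moles of the limiter.
n_A = mass_A / M_A = 35.13 / 88.68 = 0.396143 mol
n_B = mass_B / M_B = 14.8 / 64.6 = 0.229102 mol
Limiting reagent: B (smaller), n_limiting = 0.229102 mol
mass_C = n_limiting * M_C = 0.229102 * 153.28
mass_C = 35.11675456 g, rounded to 4 dp:

35.1168 g


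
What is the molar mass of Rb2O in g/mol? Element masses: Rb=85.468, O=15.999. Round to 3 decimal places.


M = sum(count * atomic_mass) over atoms.
M = 2*85.468 + 1*15.999
M = 170.936 + 15.999
M = 186.935 g/mol, rounded to 3 dp:

186.935 g/mol


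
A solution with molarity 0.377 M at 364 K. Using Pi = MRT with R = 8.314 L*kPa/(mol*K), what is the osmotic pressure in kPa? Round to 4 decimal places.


Osmotic pressure (van't Hoff): Pi = M*R*T.
RT = 8.314 * 364 = 3026.296
Pi = 0.377 * 3026.296
Pi = 1140.913592 kPa, rounded to 4 dp:

1140.9136 kPa


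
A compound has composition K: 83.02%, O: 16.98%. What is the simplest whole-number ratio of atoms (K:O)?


Assume 100 g of compound, divide each mass% by atomic mass to get moles, then normalize by the smallest to get a raw atom ratio.
Moles per 100 g: K: 83.02/39.098 = 2.1234, O: 16.98/15.999 = 1.0613
Raw ratio (divide by min = 1.0613): K: 2.001, O: 1.0
Multiply by 1 to clear fractions: K: 2.001 ~= 2, O: 1.0 ~= 1
Reduce by GCD to get the simplest whole-number ratio:

2:1


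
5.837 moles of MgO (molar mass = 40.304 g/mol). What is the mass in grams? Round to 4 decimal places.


mass = n * M
mass = 5.837 * 40.304
mass = 235.254448 g, rounded to 4 dp:

235.2544 g


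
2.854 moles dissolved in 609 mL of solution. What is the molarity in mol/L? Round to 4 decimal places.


Convert volume to liters: V_L = V_mL / 1000.
V_L = 609 / 1000 = 0.609 L
M = n / V_L = 2.854 / 0.609
M = 4.6863711 mol/L, rounded to 4 dp:

4.6864 mol/L


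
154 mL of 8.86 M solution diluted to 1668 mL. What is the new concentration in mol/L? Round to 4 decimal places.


Dilution: M1*V1 = M2*V2, solve for M2.
M2 = M1*V1 / V2
M2 = 8.86 * 154 / 1668
M2 = 1364.44 / 1668
M2 = 0.81800959 mol/L, rounded to 4 dp:

0.8180 mol/L


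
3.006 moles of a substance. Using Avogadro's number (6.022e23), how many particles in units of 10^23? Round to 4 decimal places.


N = n * NA, then divide by 1e23 for the requested units.
N / 1e23 = n * 6.022
N / 1e23 = 3.006 * 6.022
N / 1e23 = 18.102132, rounded to 4 dp:

18.1021


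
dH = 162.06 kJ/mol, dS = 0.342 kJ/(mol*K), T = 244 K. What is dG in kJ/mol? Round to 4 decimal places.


Gibbs: dG = dH - T*dS (consistent units, dS already in kJ/(mol*K)).
T*dS = 244 * 0.342 = 83.448
dG = 162.06 - (83.448)
dG = 78.612 kJ/mol, rounded to 4 dp:

78.6120 kJ/mol


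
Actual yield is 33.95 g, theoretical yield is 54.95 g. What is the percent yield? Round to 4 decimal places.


% yield = 100 * actual / theoretical
% yield = 100 * 33.95 / 54.95
% yield = 61.78343949 %, rounded to 4 dp:

61.7834 %


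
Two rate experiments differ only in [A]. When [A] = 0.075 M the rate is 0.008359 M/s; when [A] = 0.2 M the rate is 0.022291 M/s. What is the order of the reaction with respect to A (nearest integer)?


Rate is proportional to [A]^n, so rate2/rate1 = ([A]2/[A]1)^n. Take logs to solve for n.
rate2/rate1 = 0.022291 / 0.008359 = 2.6667
[A]2/[A]1 = 0.2 / 0.075 = 2.6667
n = ln(2.6667) / ln(2.6667) = 1.0
Nearest integer order:

1


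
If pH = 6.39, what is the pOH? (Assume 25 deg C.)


At 25 deg C, pH + pOH = 14.
pOH = 14 - pH = 14 - 6.39
pOH = 7.61:

7.61


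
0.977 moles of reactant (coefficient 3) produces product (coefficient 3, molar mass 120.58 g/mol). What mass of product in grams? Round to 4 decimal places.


Use the coefficient ratio to convert reactant moles to product moles, then multiply by the product's molar mass.
moles_P = moles_R * (coeff_P / coeff_R) = 0.977 * (3/3) = 0.977
mass_P = moles_P * M_P = 0.977 * 120.58
mass_P = 117.80666 g, rounded to 4 dp:

117.8067 g


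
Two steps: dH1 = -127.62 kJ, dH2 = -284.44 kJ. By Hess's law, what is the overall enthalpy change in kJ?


Hess's law: enthalpy is a state function, so add the step enthalpies.
dH_total = dH1 + dH2 = -127.62 + (-284.44)
dH_total = -412.06 kJ:

-412.06 kJ


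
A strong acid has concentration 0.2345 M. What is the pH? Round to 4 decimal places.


A strong acid dissociates completely, so [H+] equals the given concentration.
pH = -log10([H+]) = -log10(0.2345)
pH = 0.62985715, rounded to 4 dp:

0.6299


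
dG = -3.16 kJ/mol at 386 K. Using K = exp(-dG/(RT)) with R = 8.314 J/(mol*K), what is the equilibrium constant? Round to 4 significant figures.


dG is in kJ/mol; multiply by 1000 to match R in J/(mol*K).
RT = 8.314 * 386 = 3209.204 J/mol
exponent = -dG*1000 / (RT) = -(-3.16*1000) / 3209.204 = 0.98466785
K = exp(0.98466785)
K = 2.6769226, rounded to 4 significant figures:

2.677


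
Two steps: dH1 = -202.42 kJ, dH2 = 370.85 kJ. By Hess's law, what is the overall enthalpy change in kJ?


Hess's law: enthalpy is a state function, so add the step enthalpies.
dH_total = dH1 + dH2 = -202.42 + (370.85)
dH_total = 168.43 kJ:

168.43 kJ


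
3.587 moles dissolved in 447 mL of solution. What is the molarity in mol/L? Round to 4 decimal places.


Convert volume to liters: V_L = V_mL / 1000.
V_L = 447 / 1000 = 0.447 L
M = n / V_L = 3.587 / 0.447
M = 8.0246085 mol/L, rounded to 4 dp:

8.0246 mol/L


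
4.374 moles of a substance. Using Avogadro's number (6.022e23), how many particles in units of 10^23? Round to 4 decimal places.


N = n * NA, then divide by 1e23 for the requested units.
N / 1e23 = n * 6.022
N / 1e23 = 4.374 * 6.022
N / 1e23 = 26.340228, rounded to 4 dp:

26.3402


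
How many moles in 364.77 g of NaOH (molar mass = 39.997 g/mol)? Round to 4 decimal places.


n = mass / M
n = 364.77 / 39.997
n = 9.119934 mol, rounded to 4 dp:

9.1199 mol


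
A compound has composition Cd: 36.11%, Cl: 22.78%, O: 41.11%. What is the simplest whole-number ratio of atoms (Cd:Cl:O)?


Assume 100 g of compound, divide each mass% by atomic mass to get moles, then normalize by the smallest to get a raw atom ratio.
Moles per 100 g: Cd: 36.11/112.414 = 0.3212, Cl: 22.78/35.453 = 0.6425, O: 41.11/15.999 = 2.5695
Raw ratio (divide by min = 0.3212): Cd: 1.0, Cl: 2.0, O: 7.999
Multiply by 1 to clear fractions: Cd: 1.0 ~= 1, Cl: 2.0 ~= 2, O: 7.999 ~= 8
Reduce by GCD to get the simplest whole-number ratio:

1:2:8


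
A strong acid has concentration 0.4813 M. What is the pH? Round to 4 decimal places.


A strong acid dissociates completely, so [H+] equals the given concentration.
pH = -log10([H+]) = -log10(0.4813)
pH = 0.31758414, rounded to 4 dp:

0.3176


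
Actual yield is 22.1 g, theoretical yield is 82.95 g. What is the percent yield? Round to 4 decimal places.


% yield = 100 * actual / theoretical
% yield = 100 * 22.1 / 82.95
% yield = 26.64255576 %, rounded to 4 dp:

26.6426 %


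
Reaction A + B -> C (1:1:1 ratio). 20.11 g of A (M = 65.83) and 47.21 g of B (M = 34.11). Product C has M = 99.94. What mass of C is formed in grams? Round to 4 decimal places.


Find moles of each reactant; the smaller value is the limiting reagent in a 1:1:1 reaction, so moles_C equals moles of the limiter.
n_A = mass_A / M_A = 20.11 / 65.83 = 0.305484 mol
n_B = mass_B / M_B = 47.21 / 34.11 = 1.384052 mol
Limiting reagent: A (smaller), n_limiting = 0.305484 mol
mass_C = n_limiting * M_C = 0.305484 * 99.94
mass_C = 30.53007096 g, rounded to 4 dp:

30.5301 g


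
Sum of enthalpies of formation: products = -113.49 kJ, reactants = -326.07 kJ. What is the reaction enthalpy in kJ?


dH_rxn = sum(dH_f products) - sum(dH_f reactants)
dH_rxn = -113.49 - (-326.07)
dH_rxn = 212.58 kJ:

212.58 kJ


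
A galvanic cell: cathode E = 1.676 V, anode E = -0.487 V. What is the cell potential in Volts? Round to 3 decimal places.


Standard cell potential: E_cell = E_cathode - E_anode.
E_cell = 1.676 - (-0.487)
E_cell = 2.163 V, rounded to 3 dp:

2.163 V


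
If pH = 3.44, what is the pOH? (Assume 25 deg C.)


At 25 deg C, pH + pOH = 14.
pOH = 14 - pH = 14 - 3.44
pOH = 10.56:

10.56


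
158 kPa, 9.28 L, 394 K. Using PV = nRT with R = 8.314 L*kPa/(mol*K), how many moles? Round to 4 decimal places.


PV = nRT, solve for n = PV / (RT).
PV = 158 * 9.28 = 1466.24
RT = 8.314 * 394 = 3275.716
n = 1466.24 / 3275.716
n = 0.44760901 mol, rounded to 4 dp:

0.4476 mol


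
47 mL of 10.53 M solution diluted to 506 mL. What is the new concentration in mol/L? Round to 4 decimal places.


Dilution: M1*V1 = M2*V2, solve for M2.
M2 = M1*V1 / V2
M2 = 10.53 * 47 / 506
M2 = 494.91 / 506
M2 = 0.978083 mol/L, rounded to 4 dp:

0.9781 mol/L


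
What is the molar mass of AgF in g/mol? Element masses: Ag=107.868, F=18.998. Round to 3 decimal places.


M = sum(count * atomic_mass) over atoms.
M = 1*107.868 + 1*18.998
M = 107.868 + 18.998
M = 126.866 g/mol, rounded to 3 dp:

126.866 g/mol


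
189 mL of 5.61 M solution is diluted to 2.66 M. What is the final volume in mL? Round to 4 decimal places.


Dilution: M1*V1 = M2*V2, solve for V2.
V2 = M1*V1 / M2
V2 = 5.61 * 189 / 2.66
V2 = 1060.29 / 2.66
V2 = 398.60526316 mL, rounded to 4 dp:

398.6053 mL


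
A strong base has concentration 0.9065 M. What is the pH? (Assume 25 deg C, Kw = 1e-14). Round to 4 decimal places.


A strong base dissociates completely, so [OH-] equals the given concentration.
pOH = -log10([OH-]) = -log10(0.9065) = 0.042632
pH = 14 - pOH = 14 - 0.042632
pH = 13.957368, rounded to 4 dp:

13.9574


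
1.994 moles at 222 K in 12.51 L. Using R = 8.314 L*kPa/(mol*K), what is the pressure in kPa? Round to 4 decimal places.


PV = nRT, solve for P = nRT / V.
nRT = 1.994 * 8.314 * 222 = 3680.3418
P = 3680.3418 / 12.51
P = 294.19199041 kPa, rounded to 4 dp:

294.1920 kPa


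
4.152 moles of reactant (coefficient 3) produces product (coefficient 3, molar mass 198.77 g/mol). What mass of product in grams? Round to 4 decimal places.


Use the coefficient ratio to convert reactant moles to product moles, then multiply by the product's molar mass.
moles_P = moles_R * (coeff_P / coeff_R) = 4.152 * (3/3) = 4.152
mass_P = moles_P * M_P = 4.152 * 198.77
mass_P = 825.29304 g, rounded to 4 dp:

825.2930 g


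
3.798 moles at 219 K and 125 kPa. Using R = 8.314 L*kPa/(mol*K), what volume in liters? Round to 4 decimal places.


PV = nRT, solve for V = nRT / P.
nRT = 3.798 * 8.314 * 219 = 6915.2693
V = 6915.2693 / 125
V = 55.3221544 L, rounded to 4 dp:

55.3222 L


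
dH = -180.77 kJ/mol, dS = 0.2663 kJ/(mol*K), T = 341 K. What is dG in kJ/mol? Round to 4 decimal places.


Gibbs: dG = dH - T*dS (consistent units, dS already in kJ/(mol*K)).
T*dS = 341 * 0.2663 = 90.8083
dG = -180.77 - (90.8083)
dG = -271.5783 kJ/mol, rounded to 4 dp:

-271.5783 kJ/mol


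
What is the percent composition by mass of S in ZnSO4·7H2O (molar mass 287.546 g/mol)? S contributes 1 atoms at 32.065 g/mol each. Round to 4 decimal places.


pct = 100 * (n_elem * M_elem) / M_total
mass_contribution = 1 * 32.065 = 32.065 g/mol
pct = 100 * 32.065 / 287.546
pct = 11.15125928 %, rounded to 4 dp:

11.1513 %


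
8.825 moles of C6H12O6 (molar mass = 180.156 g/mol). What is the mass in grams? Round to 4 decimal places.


mass = n * M
mass = 8.825 * 180.156
mass = 1589.8767 g, rounded to 4 dp:

1589.8767 g


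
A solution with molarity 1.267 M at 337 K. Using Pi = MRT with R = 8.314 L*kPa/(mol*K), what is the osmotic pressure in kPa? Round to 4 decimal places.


Osmotic pressure (van't Hoff): Pi = M*R*T.
RT = 8.314 * 337 = 2801.818
Pi = 1.267 * 2801.818
Pi = 3549.903406 kPa, rounded to 4 dp:

3549.9034 kPa


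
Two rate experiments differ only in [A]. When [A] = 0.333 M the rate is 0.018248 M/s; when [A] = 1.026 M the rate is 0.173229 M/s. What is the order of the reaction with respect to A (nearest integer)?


Rate is proportional to [A]^n, so rate2/rate1 = ([A]2/[A]1)^n. Take logs to solve for n.
rate2/rate1 = 0.173229 / 0.018248 = 9.493
[A]2/[A]1 = 1.026 / 0.333 = 3.0811
n = ln(9.493) / ln(3.0811) = 2.0
Nearest integer order:

2


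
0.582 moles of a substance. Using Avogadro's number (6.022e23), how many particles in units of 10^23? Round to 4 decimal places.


N = n * NA, then divide by 1e23 for the requested units.
N / 1e23 = n * 6.022
N / 1e23 = 0.582 * 6.022
N / 1e23 = 3.504804, rounded to 4 dp:

3.5048


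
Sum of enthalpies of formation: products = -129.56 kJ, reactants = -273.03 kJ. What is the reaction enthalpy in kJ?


dH_rxn = sum(dH_f products) - sum(dH_f reactants)
dH_rxn = -129.56 - (-273.03)
dH_rxn = 143.47 kJ:

143.47 kJ


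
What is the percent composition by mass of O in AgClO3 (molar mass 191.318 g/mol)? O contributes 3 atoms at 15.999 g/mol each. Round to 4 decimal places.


pct = 100 * (n_elem * M_elem) / M_total
mass_contribution = 3 * 15.999 = 47.997 g/mol
pct = 100 * 47.997 / 191.318
pct = 25.08755057 %, rounded to 4 dp:

25.0876 %


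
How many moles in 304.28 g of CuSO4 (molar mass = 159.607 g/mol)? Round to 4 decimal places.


n = mass / M
n = 304.28 / 159.607
n = 1.90643268 mol, rounded to 4 dp:

1.9064 mol


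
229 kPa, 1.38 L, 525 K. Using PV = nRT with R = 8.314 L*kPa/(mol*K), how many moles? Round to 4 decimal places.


PV = nRT, solve for n = PV / (RT).
PV = 229 * 1.38 = 316.02
RT = 8.314 * 525 = 4364.85
n = 316.02 / 4364.85
n = 0.07240111 mol, rounded to 4 dp:

0.0724 mol


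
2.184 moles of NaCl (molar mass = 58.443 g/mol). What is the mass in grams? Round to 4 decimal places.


mass = n * M
mass = 2.184 * 58.443
mass = 127.639512 g, rounded to 4 dp:

127.6395 g


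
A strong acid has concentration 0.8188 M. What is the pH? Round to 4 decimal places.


A strong acid dissociates completely, so [H+] equals the given concentration.
pH = -log10([H+]) = -log10(0.8188)
pH = 0.08682217, rounded to 4 dp:

0.0868


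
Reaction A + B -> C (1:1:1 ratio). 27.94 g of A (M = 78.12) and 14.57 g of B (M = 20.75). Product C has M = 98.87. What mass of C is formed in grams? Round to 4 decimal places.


Find moles of each reactant; the smaller value is the limiting reagent in a 1:1:1 reaction, so moles_C equals moles of the limiter.
n_A = mass_A / M_A = 27.94 / 78.12 = 0.357655 mol
n_B = mass_B / M_B = 14.57 / 20.75 = 0.702169 mol
Limiting reagent: A (smaller), n_limiting = 0.357655 mol
mass_C = n_limiting * M_C = 0.357655 * 98.87
mass_C = 35.36134985 g, rounded to 4 dp:

35.3613 g


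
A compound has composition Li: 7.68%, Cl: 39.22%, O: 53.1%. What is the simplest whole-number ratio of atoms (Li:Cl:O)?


Assume 100 g of compound, divide each mass% by atomic mass to get moles, then normalize by the smallest to get a raw atom ratio.
Moles per 100 g: Li: 7.68/6.941 = 1.1065, Cl: 39.22/35.453 = 1.1063, O: 53.1/15.999 = 3.319
Raw ratio (divide by min = 1.1063): Li: 1.0, Cl: 1.0, O: 3.0
Multiply by 1 to clear fractions: Li: 1.0 ~= 1, Cl: 1.0 ~= 1, O: 3.0 ~= 3
Reduce by GCD to get the simplest whole-number ratio:

1:1:3


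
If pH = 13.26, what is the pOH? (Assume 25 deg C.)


At 25 deg C, pH + pOH = 14.
pOH = 14 - pH = 14 - 13.26
pOH = 0.74:

0.74


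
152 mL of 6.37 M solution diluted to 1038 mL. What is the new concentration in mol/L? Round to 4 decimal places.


Dilution: M1*V1 = M2*V2, solve for M2.
M2 = M1*V1 / V2
M2 = 6.37 * 152 / 1038
M2 = 968.24 / 1038
M2 = 0.93279383 mol/L, rounded to 4 dp:

0.9328 mol/L


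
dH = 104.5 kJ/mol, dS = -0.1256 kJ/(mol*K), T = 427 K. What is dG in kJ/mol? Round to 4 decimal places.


Gibbs: dG = dH - T*dS (consistent units, dS already in kJ/(mol*K)).
T*dS = 427 * -0.1256 = -53.6312
dG = 104.5 - (-53.6312)
dG = 158.1312 kJ/mol, rounded to 4 dp:

158.1312 kJ/mol


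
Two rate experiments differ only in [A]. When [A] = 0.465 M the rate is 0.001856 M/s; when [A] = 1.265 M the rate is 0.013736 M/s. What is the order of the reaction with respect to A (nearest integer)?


Rate is proportional to [A]^n, so rate2/rate1 = ([A]2/[A]1)^n. Take logs to solve for n.
rate2/rate1 = 0.013736 / 0.001856 = 7.4009
[A]2/[A]1 = 1.265 / 0.465 = 2.7204
n = ln(7.4009) / ln(2.7204) = 2.0
Nearest integer order:

2


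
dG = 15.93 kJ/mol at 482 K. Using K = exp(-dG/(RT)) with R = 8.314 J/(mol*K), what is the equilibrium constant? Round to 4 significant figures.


dG is in kJ/mol; multiply by 1000 to match R in J/(mol*K).
RT = 8.314 * 482 = 4007.348 J/mol
exponent = -dG*1000 / (RT) = -(15.93*1000) / 4007.348 = -3.97519756
K = exp(-3.97519756)
K = 0.018775592, rounded to 4 significant figures:

0.01878


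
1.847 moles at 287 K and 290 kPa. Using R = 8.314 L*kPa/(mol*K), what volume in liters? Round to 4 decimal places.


PV = nRT, solve for V = nRT / P.
nRT = 1.847 * 8.314 * 287 = 4407.1599
V = 4407.1599 / 290
V = 15.1971031 L, rounded to 4 dp:

15.1971 L


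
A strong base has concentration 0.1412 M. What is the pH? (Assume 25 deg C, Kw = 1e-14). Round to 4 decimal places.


A strong base dissociates completely, so [OH-] equals the given concentration.
pOH = -log10([OH-]) = -log10(0.1412) = 0.850165
pH = 14 - pOH = 14 - 0.850165
pH = 13.149835, rounded to 4 dp:

13.1498


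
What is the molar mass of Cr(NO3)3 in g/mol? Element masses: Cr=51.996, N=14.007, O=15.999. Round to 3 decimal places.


M = sum(count * atomic_mass) over atoms.
M = 1*51.996 + 3*14.007 + 9*15.999
M = 51.996 + 42.021 + 143.991
M = 238.008 g/mol, rounded to 3 dp:

238.008 g/mol


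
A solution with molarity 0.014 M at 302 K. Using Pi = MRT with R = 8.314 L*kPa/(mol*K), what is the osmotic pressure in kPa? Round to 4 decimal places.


Osmotic pressure (van't Hoff): Pi = M*R*T.
RT = 8.314 * 302 = 2510.828
Pi = 0.014 * 2510.828
Pi = 35.151592 kPa, rounded to 4 dp:

35.1516 kPa


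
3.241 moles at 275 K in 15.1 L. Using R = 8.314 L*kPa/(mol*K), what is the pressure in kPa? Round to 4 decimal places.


PV = nRT, solve for P = nRT / V.
nRT = 3.241 * 8.314 * 275 = 7410.0603
P = 7410.0603 / 15.1
P = 490.7324702 kPa, rounded to 4 dp:

490.7325 kPa


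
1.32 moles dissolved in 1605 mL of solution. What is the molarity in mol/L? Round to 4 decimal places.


Convert volume to liters: V_L = V_mL / 1000.
V_L = 1605 / 1000 = 1.605 L
M = n / V_L = 1.32 / 1.605
M = 0.82242991 mol/L, rounded to 4 dp:

0.8224 mol/L


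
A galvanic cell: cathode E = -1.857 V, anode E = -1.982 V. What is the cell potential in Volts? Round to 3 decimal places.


Standard cell potential: E_cell = E_cathode - E_anode.
E_cell = -1.857 - (-1.982)
E_cell = 0.125 V, rounded to 3 dp:

0.125 V


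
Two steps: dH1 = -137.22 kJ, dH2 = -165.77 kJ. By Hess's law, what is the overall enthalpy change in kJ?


Hess's law: enthalpy is a state function, so add the step enthalpies.
dH_total = dH1 + dH2 = -137.22 + (-165.77)
dH_total = -302.99 kJ:

-302.99 kJ


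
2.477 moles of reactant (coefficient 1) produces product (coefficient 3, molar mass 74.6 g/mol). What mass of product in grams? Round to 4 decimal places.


Use the coefficient ratio to convert reactant moles to product moles, then multiply by the product's molar mass.
moles_P = moles_R * (coeff_P / coeff_R) = 2.477 * (3/1) = 7.431
mass_P = moles_P * M_P = 7.431 * 74.6
mass_P = 554.3526 g, rounded to 4 dp:

554.3526 g


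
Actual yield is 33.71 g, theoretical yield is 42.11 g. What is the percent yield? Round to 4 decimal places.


% yield = 100 * actual / theoretical
% yield = 100 * 33.71 / 42.11
% yield = 80.05224412 %, rounded to 4 dp:

80.0522 %


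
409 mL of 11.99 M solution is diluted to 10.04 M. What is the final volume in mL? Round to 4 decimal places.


Dilution: M1*V1 = M2*V2, solve for V2.
V2 = M1*V1 / M2
V2 = 11.99 * 409 / 10.04
V2 = 4903.91 / 10.04
V2 = 488.437251 mL, rounded to 4 dp:

488.4373 mL


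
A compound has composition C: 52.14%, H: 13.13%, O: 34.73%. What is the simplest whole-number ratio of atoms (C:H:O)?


Assume 100 g of compound, divide each mass% by atomic mass to get moles, then normalize by the smallest to get a raw atom ratio.
Moles per 100 g: C: 52.14/12.011 = 4.341, H: 13.13/1.008 = 13.0258, O: 34.73/15.999 = 2.1708
Raw ratio (divide by min = 2.1708): C: 2.0, H: 6.001, O: 1.0
Multiply by 1 to clear fractions: C: 2.0 ~= 2, H: 6.001 ~= 6, O: 1.0 ~= 1
Reduce by GCD to get the simplest whole-number ratio:

2:6:1


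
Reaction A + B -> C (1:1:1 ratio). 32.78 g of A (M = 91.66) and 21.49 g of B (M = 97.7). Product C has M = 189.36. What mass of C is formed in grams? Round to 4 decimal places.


Find moles of each reactant; the smaller value is the limiting reagent in a 1:1:1 reaction, so moles_C equals moles of the limiter.
n_A = mass_A / M_A = 32.78 / 91.66 = 0.357626 mol
n_B = mass_B / M_B = 21.49 / 97.7 = 0.219959 mol
Limiting reagent: B (smaller), n_limiting = 0.219959 mol
mass_C = n_limiting * M_C = 0.219959 * 189.36
mass_C = 41.65143624 g, rounded to 4 dp:

41.6514 g


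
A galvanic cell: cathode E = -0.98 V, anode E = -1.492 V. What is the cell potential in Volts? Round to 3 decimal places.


Standard cell potential: E_cell = E_cathode - E_anode.
E_cell = -0.98 - (-1.492)
E_cell = 0.512 V, rounded to 3 dp:

0.512 V


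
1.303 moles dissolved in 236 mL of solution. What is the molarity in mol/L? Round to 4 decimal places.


Convert volume to liters: V_L = V_mL / 1000.
V_L = 236 / 1000 = 0.236 L
M = n / V_L = 1.303 / 0.236
M = 5.52118644 mol/L, rounded to 4 dp:

5.5212 mol/L


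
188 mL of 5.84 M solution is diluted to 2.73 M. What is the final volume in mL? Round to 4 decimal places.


Dilution: M1*V1 = M2*V2, solve for V2.
V2 = M1*V1 / M2
V2 = 5.84 * 188 / 2.73
V2 = 1097.92 / 2.73
V2 = 402.16849817 mL, rounded to 4 dp:

402.1685 mL


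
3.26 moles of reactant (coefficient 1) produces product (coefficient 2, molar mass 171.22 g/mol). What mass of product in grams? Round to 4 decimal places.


Use the coefficient ratio to convert reactant moles to product moles, then multiply by the product's molar mass.
moles_P = moles_R * (coeff_P / coeff_R) = 3.26 * (2/1) = 6.52
mass_P = moles_P * M_P = 6.52 * 171.22
mass_P = 1116.3544 g, rounded to 4 dp:

1116.3544 g


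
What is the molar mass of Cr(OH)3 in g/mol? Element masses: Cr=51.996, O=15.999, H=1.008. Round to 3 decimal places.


M = sum(count * atomic_mass) over atoms.
M = 1*51.996 + 3*15.999 + 3*1.008
M = 51.996 + 47.997 + 3.024
M = 103.017 g/mol, rounded to 3 dp:

103.017 g/mol


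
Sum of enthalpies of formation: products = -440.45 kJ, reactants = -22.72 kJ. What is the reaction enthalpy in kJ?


dH_rxn = sum(dH_f products) - sum(dH_f reactants)
dH_rxn = -440.45 - (-22.72)
dH_rxn = -417.73 kJ:

-417.73 kJ


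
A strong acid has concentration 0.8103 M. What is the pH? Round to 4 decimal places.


A strong acid dissociates completely, so [H+] equals the given concentration.
pH = -log10([H+]) = -log10(0.8103)
pH = 0.09135416, rounded to 4 dp:

0.0914


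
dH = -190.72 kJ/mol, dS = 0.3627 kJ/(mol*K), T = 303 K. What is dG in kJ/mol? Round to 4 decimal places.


Gibbs: dG = dH - T*dS (consistent units, dS already in kJ/(mol*K)).
T*dS = 303 * 0.3627 = 109.8981
dG = -190.72 - (109.8981)
dG = -300.6181 kJ/mol, rounded to 4 dp:

-300.6181 kJ/mol


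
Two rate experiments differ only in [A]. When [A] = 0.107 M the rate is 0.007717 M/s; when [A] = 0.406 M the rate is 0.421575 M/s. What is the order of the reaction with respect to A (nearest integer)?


Rate is proportional to [A]^n, so rate2/rate1 = ([A]2/[A]1)^n. Take logs to solve for n.
rate2/rate1 = 0.421575 / 0.007717 = 54.6294
[A]2/[A]1 = 0.406 / 0.107 = 3.7944
n = ln(54.6294) / ln(3.7944) = 3.0
Nearest integer order:

3


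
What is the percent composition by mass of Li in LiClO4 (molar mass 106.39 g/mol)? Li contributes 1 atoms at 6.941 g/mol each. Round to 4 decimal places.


pct = 100 * (n_elem * M_elem) / M_total
mass_contribution = 1 * 6.941 = 6.941 g/mol
pct = 100 * 6.941 / 106.39
pct = 6.52410941 %, rounded to 4 dp:

6.5241 %


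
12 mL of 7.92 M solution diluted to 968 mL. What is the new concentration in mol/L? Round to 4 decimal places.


Dilution: M1*V1 = M2*V2, solve for M2.
M2 = M1*V1 / V2
M2 = 7.92 * 12 / 968
M2 = 95.04 / 968
M2 = 0.09818182 mol/L, rounded to 4 dp:

0.0982 mol/L


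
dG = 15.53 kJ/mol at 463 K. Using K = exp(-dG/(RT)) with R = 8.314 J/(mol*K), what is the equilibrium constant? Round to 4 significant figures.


dG is in kJ/mol; multiply by 1000 to match R in J/(mol*K).
RT = 8.314 * 463 = 3849.382 J/mol
exponent = -dG*1000 / (RT) = -(15.53*1000) / 3849.382 = -4.03441384
K = exp(-4.03441384)
K = 0.01769605, rounded to 4 significant figures:

0.01770


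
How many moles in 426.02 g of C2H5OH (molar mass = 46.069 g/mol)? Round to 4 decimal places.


n = mass / M
n = 426.02 / 46.069
n = 9.2474332 mol, rounded to 4 dp:

9.2474 mol


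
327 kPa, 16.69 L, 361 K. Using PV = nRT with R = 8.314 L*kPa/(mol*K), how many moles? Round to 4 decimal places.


PV = nRT, solve for n = PV / (RT).
PV = 327 * 16.69 = 5457.63
RT = 8.314 * 361 = 3001.354
n = 5457.63 / 3001.354
n = 1.8183893 mol, rounded to 4 dp:

1.8184 mol
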